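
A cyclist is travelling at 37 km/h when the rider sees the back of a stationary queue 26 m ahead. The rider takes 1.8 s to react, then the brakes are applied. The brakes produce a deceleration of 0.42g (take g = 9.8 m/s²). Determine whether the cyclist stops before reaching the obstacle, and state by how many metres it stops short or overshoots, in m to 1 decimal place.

37 km/h ÷ 3.6 = 10.2778 m/s.
a = 0.42 × 9.8 = 4.116 m/s².
Reaction distance = 10.2778 × 1.8 = 18.500 m.
Braking distance = v²/(2a) = 105.633 / 8.232 = 12.832 m.
Total stopping distance = 18.500 + 12.832 = 31.332 m, vs 26 m available — it cannot stop in time and overshoots by 31.332 − 26 = 5.332 m.

No — it overshoots by 5.3 m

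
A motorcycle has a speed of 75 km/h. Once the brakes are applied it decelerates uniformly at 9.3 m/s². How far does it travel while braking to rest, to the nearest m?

Braking distance ≈ 23 m

75 km/h ÷ 3.6 = 20.8333 m/s.
Braking distance = v²/(2a) = 20.8333² / (2 × 9.300) = 434.026 / 18.600 = 23.335 m.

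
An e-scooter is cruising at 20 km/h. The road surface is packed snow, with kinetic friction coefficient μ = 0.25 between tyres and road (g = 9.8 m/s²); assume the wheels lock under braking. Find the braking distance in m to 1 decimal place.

20 km/h ÷ 3.6 = 5.5556 m/s.
a = μg = 0.25 × 9.8 = 2.450 m/s².
Braking distance = v²/(2a) = 5.5556² / (2 × 2.450) = 30.865 / 4.900 = 6.299 m.

Braking distance ≈ 6.3 m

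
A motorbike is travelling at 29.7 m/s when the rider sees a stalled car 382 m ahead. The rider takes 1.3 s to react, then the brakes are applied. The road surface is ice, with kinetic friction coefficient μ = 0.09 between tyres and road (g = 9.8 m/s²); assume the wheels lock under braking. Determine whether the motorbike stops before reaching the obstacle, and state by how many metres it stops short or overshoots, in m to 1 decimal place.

a = μg = 0.09 × 9.8 = 0.882 m/s².
Reaction distance = 29.7000 × 1.3 = 38.610 m.
Braking distance = v²/(2a) = 882.090 / 1.764 = 500.051 m.
Total stopping distance = 38.610 + 500.051 = 538.661 m, vs 382 m available — it cannot stop in time and overshoots by 538.661 − 382 = 156.661 m.

No — it overshoots by 156.7 m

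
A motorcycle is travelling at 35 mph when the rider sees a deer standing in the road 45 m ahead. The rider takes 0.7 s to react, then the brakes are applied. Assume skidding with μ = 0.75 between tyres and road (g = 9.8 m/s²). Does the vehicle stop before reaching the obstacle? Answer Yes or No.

35 mph × 0.44704 = 15.6464 m/s.
a = μg = 0.75 × 9.8 = 7.350 m/s².
Reaction distance = 15.6464 × 0.7 = 10.952 m.
Braking distance = v²/(2a) = 244.810 / 14.700 = 16.654 m.
Total stopping distance = 10.952 + 16.654 = 27.606 m, vs 45 m available — it stops with 45 − 27.606 = 17.394 m to spare.

Yes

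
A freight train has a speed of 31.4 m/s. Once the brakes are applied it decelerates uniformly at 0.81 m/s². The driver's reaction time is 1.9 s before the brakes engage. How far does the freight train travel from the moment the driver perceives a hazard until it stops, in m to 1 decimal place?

Total stopping distance ≈ 668.3 m

Reaction distance = v·t_r = 31.4000 × 1.9 = 59.660 m.
Braking distance = v²/(2a) = 31.4000² / (2 × 0.810) = 985.960 / 1.620 = 608.617 m.
Total = 59.660 + 608.617 = 668.277 m.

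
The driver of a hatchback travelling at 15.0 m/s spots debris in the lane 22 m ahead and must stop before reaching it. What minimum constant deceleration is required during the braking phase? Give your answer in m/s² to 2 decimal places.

v² = 2a·d ⇒ a = v²/(2d) = 15.0000² / (2 × 22.000) = 225.000 / 44.000 = 5.1136 m/s².

Required deceleration ≈ 5.11 m/s²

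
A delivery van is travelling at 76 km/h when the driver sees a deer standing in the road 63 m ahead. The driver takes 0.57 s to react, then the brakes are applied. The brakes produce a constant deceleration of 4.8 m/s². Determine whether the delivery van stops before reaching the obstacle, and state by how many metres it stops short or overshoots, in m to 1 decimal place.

76 km/h ÷ 3.6 = 21.1111 m/s.
Reaction distance = 21.1111 × 0.57 = 12.033 m.
Braking distance = v²/(2a) = 445.679 / 9.600 = 46.425 m.
Total stopping distance = 12.033 + 46.425 = 58.458 m, vs 63 m available — it stops with 63 − 58.458 = 4.542 m to spare.

Yes — it stops 4.5 m short of the obstacle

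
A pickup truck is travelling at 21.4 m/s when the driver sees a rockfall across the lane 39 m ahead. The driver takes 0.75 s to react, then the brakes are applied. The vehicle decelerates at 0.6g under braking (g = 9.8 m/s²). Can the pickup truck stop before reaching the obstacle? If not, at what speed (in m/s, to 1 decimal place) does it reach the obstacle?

a = 0.6 × 9.8 = 5.880 m/s².
Reaction distance = 21.4000 × 0.75 = 16.050 m.
Braking distance needed to stop: v²/(2a) = 457.960 / 11.760 = 38.942 m, so total needed = 16.050 + 38.942 = 54.992 m > 39 m — it cannot stop.
Distance remaining when braking begins: 39 − 16.050 = 22.950 m.
v² = v₀² − 2a·d = 457.960 − 2 × 5.880 × 22.950 = 188.068 m²/s².
v = √188.068 = 13.714 m/s.

No — it strikes the obstacle at 13.7 m/s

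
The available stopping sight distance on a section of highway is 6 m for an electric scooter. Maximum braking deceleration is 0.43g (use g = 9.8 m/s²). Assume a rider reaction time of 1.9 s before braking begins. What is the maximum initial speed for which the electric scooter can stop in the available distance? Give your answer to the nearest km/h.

a = 0.43 × 9.8 = 4.214 m/s².
Stopping distance: v·t_r + v²/(2a) = 6 with t_r = 1.9 s and a = 4.214 m/s².
So v² + 16.013 v − 50.57 = 0.
Positive root: v = −a·t_r + √((a·t_r)² + 2a·d) = −8.007 + √(64.112 + 50.57) = 2.7020 m/s.
2.7020 m/s × 3.6 = 9.727 km/h.

Maximum speed ≈ 10 km/h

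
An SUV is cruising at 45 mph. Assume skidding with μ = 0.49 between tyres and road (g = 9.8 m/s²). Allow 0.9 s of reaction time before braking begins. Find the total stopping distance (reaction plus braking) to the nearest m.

Total stopping distance ≈ 60 m

45 mph × 0.44704 = 20.1168 m/s.
a = μg = 0.49 × 9.8 = 4.802 m/s².
Reaction distance = v·t_r = 20.1168 × 0.9 = 18.105 m.
Braking distance = v²/(2a) = 20.1168² / (2 × 4.802) = 404.686 / 9.604 = 42.137 m.
Total = 18.105 + 42.137 = 60.242 m.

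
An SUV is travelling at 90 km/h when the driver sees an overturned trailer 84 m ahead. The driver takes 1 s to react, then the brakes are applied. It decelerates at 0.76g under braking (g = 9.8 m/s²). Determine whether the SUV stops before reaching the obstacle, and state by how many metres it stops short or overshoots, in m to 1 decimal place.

90 km/h ÷ 3.6 = 25.0000 m/s.
a = 0.76 × 9.8 = 7.448 m/s².
Reaction distance = 25.0000 × 1 = 25.000 m.
Braking distance = v²/(2a) = 625.000 / 14.896 = 41.958 m.
Total stopping distance = 25.000 + 41.958 = 66.958 m, vs 84 m available — it stops with 84 − 66.958 = 17.042 m to spare.

Yes — it stops 17.0 m short of the obstacle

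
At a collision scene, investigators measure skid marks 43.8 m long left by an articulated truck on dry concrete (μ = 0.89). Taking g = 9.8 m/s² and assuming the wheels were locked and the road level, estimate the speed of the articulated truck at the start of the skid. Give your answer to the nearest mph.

Deceleration a = μg = 0.89 × 9.8 = 8.722 m/s².
v = √(2a·d) = √(2 × 8.722 × 43.8) = √764.047 = 27.6414 m/s.
= 27.6414 ÷ 0.44704 = 61.832 mph.

Initial speed ≈ 62 mph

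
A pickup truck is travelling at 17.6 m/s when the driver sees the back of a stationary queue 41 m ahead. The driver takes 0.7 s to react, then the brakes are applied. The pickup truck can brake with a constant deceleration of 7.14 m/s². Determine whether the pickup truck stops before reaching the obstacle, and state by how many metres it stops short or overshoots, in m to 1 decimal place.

Reaction distance = 17.6000 × 0.7 = 12.320 m.
Braking distance = v²/(2a) = 309.760 / 14.280 = 21.692 m.
Total stopping distance = 12.320 + 21.692 = 34.012 m, vs 41 m available — it stops with 41 − 34.012 = 6.988 m to spare.

Yes — it stops 7.0 m short of the obstacle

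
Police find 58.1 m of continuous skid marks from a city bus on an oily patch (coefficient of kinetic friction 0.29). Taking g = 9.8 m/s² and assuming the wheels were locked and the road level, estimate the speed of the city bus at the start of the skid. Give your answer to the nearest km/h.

Deceleration a = μg = 0.29 × 9.8 = 2.842 m/s².
v = √(2a·d) = √(2 × 2.842 × 58.1) = √330.240 = 18.1725 m/s.
= 18.1725 × 3.6 = 65.421 km/h.

Initial speed ≈ 65 km/h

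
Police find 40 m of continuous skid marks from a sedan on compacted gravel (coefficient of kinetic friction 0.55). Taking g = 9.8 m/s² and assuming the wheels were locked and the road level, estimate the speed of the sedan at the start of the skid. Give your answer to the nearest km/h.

Initial speed ≈ 75 km/h

Deceleration a = μg = 0.55 × 9.8 = 5.390 m/s².
v = √(2a·d) = √(2 × 5.390 × 40) = √431.200 = 20.7654 m/s.
= 20.7654 × 3.6 = 74.755 km/h.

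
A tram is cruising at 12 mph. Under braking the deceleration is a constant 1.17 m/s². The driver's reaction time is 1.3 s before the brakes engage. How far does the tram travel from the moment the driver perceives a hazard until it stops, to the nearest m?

12 mph × 0.44704 = 5.3645 m/s.
Reaction distance = v·t_r = 5.3645 × 1.3 = 6.974 m.
Braking distance = v²/(2a) = 5.3645² / (2 × 1.170) = 28.778 / 2.340 = 12.298 m.
Total = 6.974 + 12.298 = 19.272 m.

Total stopping distance ≈ 19 m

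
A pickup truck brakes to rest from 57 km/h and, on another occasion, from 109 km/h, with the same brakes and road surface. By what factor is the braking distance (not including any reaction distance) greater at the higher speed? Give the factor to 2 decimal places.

Braking distance d = v²/(2a), so with a fixed, d ∝ v².
Factor = (109/57)² = 1.9123² = 3.6569.

Factor ≈ 3.66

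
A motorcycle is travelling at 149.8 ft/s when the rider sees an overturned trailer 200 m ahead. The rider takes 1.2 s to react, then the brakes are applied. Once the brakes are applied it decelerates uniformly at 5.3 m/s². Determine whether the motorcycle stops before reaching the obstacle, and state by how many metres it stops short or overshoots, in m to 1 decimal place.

No — it overshoots by 51.5 m

149.8 ft/s × 0.3048 = 45.6590 m/s.
Reaction distance = 45.6590 × 1.2 = 54.791 m.
Braking distance = v²/(2a) = 2084.744 / 10.600 = 196.674 m.
Total stopping distance = 54.791 + 196.674 = 251.465 m, vs 200 m available — it cannot stop in time and overshoots by 251.465 − 200 = 51.465 m.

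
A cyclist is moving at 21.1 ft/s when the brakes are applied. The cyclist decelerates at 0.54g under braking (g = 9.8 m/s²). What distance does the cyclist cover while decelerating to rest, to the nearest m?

21.1 ft/s × 0.3048 = 6.4313 m/s.
a = 0.54 × 9.8 = 5.292 m/s².
Braking distance = v²/(2a) = 6.4313² / (2 × 5.292) = 41.362 / 10.584 = 3.908 m.

Braking distance ≈ 4 m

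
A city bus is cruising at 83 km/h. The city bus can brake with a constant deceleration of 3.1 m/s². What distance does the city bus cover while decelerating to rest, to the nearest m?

Braking distance ≈ 86 m

83 km/h ÷ 3.6 = 23.0556 m/s.
Braking distance = v²/(2a) = 23.0556² / (2 × 3.100) = 531.561 / 6.200 = 85.736 m.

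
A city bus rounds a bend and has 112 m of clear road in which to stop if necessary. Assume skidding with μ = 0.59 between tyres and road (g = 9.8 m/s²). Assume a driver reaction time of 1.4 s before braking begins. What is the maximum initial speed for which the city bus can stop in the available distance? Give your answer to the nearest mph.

a = μg = 0.59 × 9.8 = 5.782 m/s².
Stopping distance: v·t_r + v²/(2a) = 112 with t_r = 1.4 s and a = 5.782 m/s².
So v² + 16.190 v − 1295.17 = 0.
Positive root: v = −a·t_r + √((a·t_r)² + 2a·d) = −8.095 + √(65.529 + 1295.17) = 28.7927 m/s.
28.7927 m/s ÷ 0.44704 = 64.407 mph.

Maximum speed ≈ 64 mph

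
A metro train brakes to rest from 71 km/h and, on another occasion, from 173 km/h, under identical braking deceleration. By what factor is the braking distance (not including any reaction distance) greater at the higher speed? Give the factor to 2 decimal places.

Braking distance d = v²/(2a), so with a fixed, d ∝ v².
Factor = (173/71)² = 2.4366² = 5.9370.

Factor ≈ 5.94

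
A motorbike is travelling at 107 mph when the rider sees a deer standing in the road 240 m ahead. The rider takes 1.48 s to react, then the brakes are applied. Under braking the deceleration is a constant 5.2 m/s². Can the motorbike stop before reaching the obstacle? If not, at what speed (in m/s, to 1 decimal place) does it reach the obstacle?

No — it strikes the obstacle at 23.0 m/s

107 mph × 0.44704 = 47.8333 m/s.
Reaction distance = 47.8333 × 1.48 = 70.793 m.
Braking distance needed to stop: v²/(2a) = 2288.025 / 10.400 = 220.002 m, so total needed = 70.793 + 220.002 = 290.795 m > 240 m — it cannot stop.
Distance remaining when braking begins: 240 − 70.793 = 169.207 m.
v² = v₀² − 2a·d = 2288.025 − 2 × 5.200 × 169.207 = 528.272 m²/s².
v = √528.272 = 22.984 m/s.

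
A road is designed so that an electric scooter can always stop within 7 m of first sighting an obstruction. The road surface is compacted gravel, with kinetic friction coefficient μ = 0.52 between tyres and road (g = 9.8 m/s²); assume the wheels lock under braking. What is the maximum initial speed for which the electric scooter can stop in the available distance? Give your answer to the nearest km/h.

Maximum speed ≈ 30 km/h

a = μg = 0.52 × 9.8 = 5.096 m/s².
v²/(2a) = d ⇒ v = √(2 × 5.096 × 7) = √71.34 = 8.4463 m/s.
8.4463 m/s × 3.6 = 30.407 km/h.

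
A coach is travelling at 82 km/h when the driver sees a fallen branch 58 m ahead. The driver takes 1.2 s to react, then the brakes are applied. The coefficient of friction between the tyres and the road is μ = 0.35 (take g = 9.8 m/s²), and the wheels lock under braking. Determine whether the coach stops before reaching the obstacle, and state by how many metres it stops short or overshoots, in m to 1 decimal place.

No — it overshoots by 45.0 m

82 km/h ÷ 3.6 = 22.7778 m/s.
a = μg = 0.35 × 9.8 = 3.430 m/s².
Reaction distance = 22.7778 × 1.2 = 27.333 m.
Braking distance = v²/(2a) = 518.828 / 6.860 = 75.631 m.
Total stopping distance = 27.333 + 75.631 = 102.964 m, vs 58 m available — it cannot stop in time and overshoots by 102.964 − 58 = 44.964 m.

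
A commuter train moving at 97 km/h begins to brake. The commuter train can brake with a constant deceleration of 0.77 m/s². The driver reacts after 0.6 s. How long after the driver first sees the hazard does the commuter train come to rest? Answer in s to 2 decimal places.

Total time ≈ 35.59 s

97 km/h ÷ 3.6 = 26.9444 m/s.
Braking time = v/a = 26.9444 / 0.770 = 34.993 s.
Total = 0.6 + 34.993 = 35.593 s.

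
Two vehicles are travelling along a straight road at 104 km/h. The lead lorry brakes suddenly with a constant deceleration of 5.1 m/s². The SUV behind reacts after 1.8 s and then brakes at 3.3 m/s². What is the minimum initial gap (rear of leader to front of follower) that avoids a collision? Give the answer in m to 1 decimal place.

104 km/h ÷ 3.6 = 28.8889 m/s.
Leader travels v²/(2a_L) = 834.569 / 10.200 = 81.820 m before stopping.
Follower covers v·t_r = 28.8889 × 1.8 = 52.000 m while reacting, then v²/(2a_F) = 834.569 / 6.600 = 126.450 m while braking, for a total of 52.000 + 126.450 = 178.450 m.
Since a_F ≤ a_L and the follower starts braking later, the follower is never slower than the leader, so the closest approach is when both have stopped.
Minimum gap = 178.450 − 81.820 = 96.630 m.

Minimum gap ≈ 96.6 m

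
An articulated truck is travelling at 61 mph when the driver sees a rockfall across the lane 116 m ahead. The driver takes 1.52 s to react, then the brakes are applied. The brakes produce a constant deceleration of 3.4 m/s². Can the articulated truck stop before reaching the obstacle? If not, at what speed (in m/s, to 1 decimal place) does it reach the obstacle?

61 mph × 0.44704 = 27.2694 m/s.
Reaction distance = 27.2694 × 1.52 = 41.449 m.
Braking distance needed to stop: v²/(2a) = 743.620 / 6.800 = 109.356 m, so total needed = 41.449 + 109.356 = 150.805 m > 116 m — it cannot stop.
Distance remaining when braking begins: 116 − 41.449 = 74.551 m.
v² = v₀² − 2a·d = 743.620 − 2 × 3.400 × 74.551 = 236.673 m²/s².
v = √236.673 = 15.384 m/s.

No — it strikes the obstacle at 15.4 m/s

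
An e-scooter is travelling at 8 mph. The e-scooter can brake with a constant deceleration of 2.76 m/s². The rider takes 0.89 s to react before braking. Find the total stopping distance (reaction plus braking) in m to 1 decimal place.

8 mph × 0.44704 = 3.5763 m/s.
Reaction distance = v·t_r = 3.5763 × 0.89 = 3.183 m.
Braking distance = v²/(2a) = 3.5763² / (2 × 2.760) = 12.790 / 5.520 = 2.317 m.
Total = 3.183 + 2.317 = 5.500 m.

Total stopping distance ≈ 5.5 m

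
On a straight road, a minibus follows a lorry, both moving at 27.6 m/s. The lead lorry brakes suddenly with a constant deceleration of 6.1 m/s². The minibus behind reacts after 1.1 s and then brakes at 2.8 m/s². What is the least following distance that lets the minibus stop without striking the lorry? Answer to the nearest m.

Minimum gap ≈ 104 m

Leader travels v²/(2a_L) = 761.760 / 12.200 = 62.439 m before stopping.
Follower covers v·t_r = 27.6000 × 1.1 = 30.360 m while reacting, then v²/(2a_F) = 761.760 / 5.600 = 136.029 m while braking, for a total of 30.360 + 136.029 = 166.389 m.
Since a_F ≤ a_L and the follower starts braking later, the follower is never slower than the leader, so the closest approach is when both have stopped.
Minimum gap = 166.389 − 62.439 = 103.950 m.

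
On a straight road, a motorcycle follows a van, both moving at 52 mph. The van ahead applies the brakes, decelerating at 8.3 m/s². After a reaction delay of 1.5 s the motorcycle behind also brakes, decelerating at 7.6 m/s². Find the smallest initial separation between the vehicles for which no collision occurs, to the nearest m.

Minimum gap ≈ 38 m

52 mph × 0.44704 = 23.2461 m/s.
Leader travels v²/(2a_L) = 540.381 / 16.600 = 32.553 m before stopping.
Follower covers v·t_r = 23.2461 × 1.5 = 34.869 m while reacting, then v²/(2a_F) = 540.381 / 15.200 = 35.551 m while braking, for a total of 34.869 + 35.551 = 70.420 m.
Since a_F ≤ a_L and the follower starts braking later, the follower is never slower than the leader, so the closest approach is when both have stopped.
Minimum gap = 70.420 − 32.553 = 37.867 m.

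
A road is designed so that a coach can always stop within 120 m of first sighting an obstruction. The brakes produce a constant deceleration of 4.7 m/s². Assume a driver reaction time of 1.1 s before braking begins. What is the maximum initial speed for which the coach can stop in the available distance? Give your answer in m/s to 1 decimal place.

Maximum speed ≈ 28.8 m/s

Stopping distance: v·t_r + v²/(2a) = 120 with t_r = 1.1 s and a = 4.700 m/s².
So v² + 10.340 v − 1128.00 = 0.
Positive root: v = −a·t_r + √((a·t_r)² + 2a·d) = −5.170 + √(26.729 + 1128.00) = 28.8113 m/s.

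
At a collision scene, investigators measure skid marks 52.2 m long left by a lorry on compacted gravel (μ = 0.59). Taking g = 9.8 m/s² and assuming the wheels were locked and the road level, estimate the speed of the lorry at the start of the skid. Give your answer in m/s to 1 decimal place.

Initial speed ≈ 24.6 m/s

Deceleration a = μg = 0.59 × 9.8 = 5.782 m/s².
v = √(2a·d) = √(2 × 5.782 × 52.2) = √603.641 = 24.5691 m/s.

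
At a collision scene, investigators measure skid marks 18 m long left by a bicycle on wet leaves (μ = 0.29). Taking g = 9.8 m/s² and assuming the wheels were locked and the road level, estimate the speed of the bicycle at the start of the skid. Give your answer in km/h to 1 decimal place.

Deceleration a = μg = 0.29 × 9.8 = 2.842 m/s².
v = √(2a·d) = √(2 × 2.842 × 18) = √102.312 = 10.1149 m/s.
= 10.1149 × 3.6 = 36.414 km/h.

Initial speed ≈ 36.4 km/h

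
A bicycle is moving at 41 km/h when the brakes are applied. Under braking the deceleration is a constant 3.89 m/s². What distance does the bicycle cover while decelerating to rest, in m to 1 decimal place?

Braking distance ≈ 16.7 m

41 km/h ÷ 3.6 = 11.3889 m/s.
Braking distance = v²/(2a) = 11.3889² / (2 × 3.890) = 129.707 / 7.780 = 16.672 m.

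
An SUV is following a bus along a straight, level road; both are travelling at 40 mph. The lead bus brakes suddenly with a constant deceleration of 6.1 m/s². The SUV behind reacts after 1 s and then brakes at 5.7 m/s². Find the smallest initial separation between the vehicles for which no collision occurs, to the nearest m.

40 mph × 0.44704 = 17.8816 m/s.
Leader travels v²/(2a_L) = 319.752 / 12.200 = 26.209 m before stopping.
Follower covers v·t_r = 17.8816 × 1 = 17.882 m while reacting, then v²/(2a_F) = 319.752 / 11.400 = 28.048 m while braking, for a total of 17.882 + 28.048 = 45.930 m.
Since a_F ≤ a_L and the follower starts braking later, the follower is never slower than the leader, so the closest approach is when both have stopped.
Minimum gap = 45.930 − 26.209 = 19.721 m.

Minimum gap ≈ 20 m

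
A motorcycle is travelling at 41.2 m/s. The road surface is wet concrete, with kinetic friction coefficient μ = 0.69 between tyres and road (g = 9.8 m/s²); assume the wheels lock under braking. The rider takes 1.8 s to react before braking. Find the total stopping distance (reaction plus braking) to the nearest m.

a = μg = 0.69 × 9.8 = 6.762 m/s².
Reaction distance = v·t_r = 41.2000 × 1.8 = 74.160 m.
Braking distance = v²/(2a) = 41.2000² / (2 × 6.762) = 1697.440 / 13.524 = 125.513 m.
Total = 74.160 + 125.513 = 199.673 m.

Total stopping distance ≈ 200 m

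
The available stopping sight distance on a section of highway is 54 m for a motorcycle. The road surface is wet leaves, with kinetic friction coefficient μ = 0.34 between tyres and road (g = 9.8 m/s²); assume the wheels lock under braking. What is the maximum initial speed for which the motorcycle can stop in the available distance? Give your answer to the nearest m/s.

a = μg = 0.34 × 9.8 = 3.332 m/s².
v²/(2a) = d ⇒ v = √(2 × 3.332 × 54) = √359.86 = 18.9700 m/s.

Maximum speed ≈ 19 m/s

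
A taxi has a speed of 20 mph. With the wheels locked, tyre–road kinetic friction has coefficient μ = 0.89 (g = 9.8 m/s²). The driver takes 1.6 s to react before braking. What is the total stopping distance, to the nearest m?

Total stopping distance ≈ 19 m

20 mph × 0.44704 = 8.9408 m/s.
a = μg = 0.89 × 9.8 = 8.722 m/s².
Reaction distance = v·t_r = 8.9408 × 1.6 = 14.305 m.
Braking distance = v²/(2a) = 8.9408² / (2 × 8.722) = 79.938 / 17.444 = 4.583 m.
Total = 14.305 + 4.583 = 18.888 m.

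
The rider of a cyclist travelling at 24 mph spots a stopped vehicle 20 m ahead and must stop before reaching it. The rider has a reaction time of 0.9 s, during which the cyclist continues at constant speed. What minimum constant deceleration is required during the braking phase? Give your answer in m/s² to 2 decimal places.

24 mph × 0.44704 = 10.7290 m/s.
Distance covered during reaction = 10.7290 × 0.9 = 9.656 m.
Distance available for braking: 20 − 9.656 = 10.344 m.
v² = 2a·d ⇒ a = v²/(2d) = 10.7290² / (2 × 10.344) = 115.111 / 20.688 = 5.5641 m/s².

Required deceleration ≈ 5.56 m/s²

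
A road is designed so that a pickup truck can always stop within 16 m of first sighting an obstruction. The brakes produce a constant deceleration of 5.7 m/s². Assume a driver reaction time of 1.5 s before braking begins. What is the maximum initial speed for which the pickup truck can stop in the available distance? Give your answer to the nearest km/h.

Maximum speed ≈ 27 km/h

Stopping distance: v·t_r + v²/(2a) = 16 with t_r = 1.5 s and a = 5.700 m/s².
So v² + 17.100 v − 182.40 = 0.
Positive root: v = −a·t_r + √((a·t_r)² + 2a·d) = −8.550 + √(73.103 + 182.40) = 7.4345 m/s.
7.4345 m/s × 3.6 = 26.764 km/h.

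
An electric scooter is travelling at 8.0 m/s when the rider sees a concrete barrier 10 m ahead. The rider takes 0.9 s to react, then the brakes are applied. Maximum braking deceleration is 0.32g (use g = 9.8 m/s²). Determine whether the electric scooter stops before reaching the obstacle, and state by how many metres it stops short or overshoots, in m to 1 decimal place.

No — it overshoots by 7.4 m

a = 0.32 × 9.8 = 3.136 m/s².
Reaction distance = 8.0000 × 0.9 = 7.200 m.
Braking distance = v²/(2a) = 64.000 / 6.272 = 10.204 m.
Total stopping distance = 7.200 + 10.204 = 17.404 m, vs 10 m available — it cannot stop in time and overshoots by 17.404 − 10 = 7.404 m.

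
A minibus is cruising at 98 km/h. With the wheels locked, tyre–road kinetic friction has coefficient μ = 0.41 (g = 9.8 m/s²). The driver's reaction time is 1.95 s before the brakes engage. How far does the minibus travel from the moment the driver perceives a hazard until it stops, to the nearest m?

Total stopping distance ≈ 145 m

98 km/h ÷ 3.6 = 27.2222 m/s.
a = μg = 0.41 × 9.8 = 4.018 m/s².
Reaction distance = v·t_r = 27.2222 × 1.95 = 53.083 m.
Braking distance = v²/(2a) = 27.2222² / (2 × 4.018) = 741.048 / 8.036 = 92.216 m.
Total = 53.083 + 92.216 = 145.299 m.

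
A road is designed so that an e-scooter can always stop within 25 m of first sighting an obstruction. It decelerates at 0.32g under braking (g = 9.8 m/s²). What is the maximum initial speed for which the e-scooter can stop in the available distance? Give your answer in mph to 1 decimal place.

a = 0.32 × 9.8 = 3.136 m/s².
v²/(2a) = d ⇒ v = √(2 × 3.136 × 25) = √156.80 = 12.5220 m/s.
12.5220 m/s ÷ 0.44704 = 28.011 mph.

Maximum speed ≈ 28.0 mph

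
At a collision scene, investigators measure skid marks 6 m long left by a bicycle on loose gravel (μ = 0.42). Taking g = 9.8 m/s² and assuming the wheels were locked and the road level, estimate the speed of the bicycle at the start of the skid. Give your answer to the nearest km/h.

Initial speed ≈ 25 km/h

Deceleration a = μg = 0.42 × 9.8 = 4.116 m/s².
v = √(2a·d) = √(2 × 4.116 × 6) = √49.392 = 7.0279 m/s.
= 7.0279 × 3.6 = 25.300 km/h.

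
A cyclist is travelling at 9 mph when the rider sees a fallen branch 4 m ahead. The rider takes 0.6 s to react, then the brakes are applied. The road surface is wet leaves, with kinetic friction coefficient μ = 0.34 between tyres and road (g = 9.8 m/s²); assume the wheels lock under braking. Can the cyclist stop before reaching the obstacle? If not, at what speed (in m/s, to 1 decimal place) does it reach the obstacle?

No — it strikes the obstacle at 2.4 m/s

9 mph × 0.44704 = 4.0234 m/s.
a = μg = 0.34 × 9.8 = 3.332 m/s².
Reaction distance = 4.0234 × 0.6 = 2.414 m.
Braking distance needed to stop: v²/(2a) = 16.188 / 6.664 = 2.429 m, so total needed = 2.414 + 2.429 = 4.843 m > 4 m — it cannot stop.
Distance remaining when braking begins: 4 − 2.414 = 1.586 m.
v² = v₀² − 2a·d = 16.188 − 2 × 3.332 × 1.586 = 5.619 m²/s².
v = √5.619 = 2.370 m/s.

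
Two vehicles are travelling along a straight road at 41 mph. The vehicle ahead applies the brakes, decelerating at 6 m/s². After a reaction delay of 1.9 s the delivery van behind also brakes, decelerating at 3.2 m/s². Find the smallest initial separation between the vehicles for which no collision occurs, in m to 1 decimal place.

Minimum gap ≈ 59.3 m

41 mph × 0.44704 = 18.3286 m/s.
Leader travels v²/(2a_L) = 335.938 / 12.000 = 27.995 m before stopping.
Follower covers v·t_r = 18.3286 × 1.9 = 34.824 m while reacting, then v²/(2a_F) = 335.938 / 6.400 = 52.490 m while braking, for a total of 34.824 + 52.490 = 87.314 m.
Since a_F ≤ a_L and the follower starts braking later, the follower is never slower than the leader, so the closest approach is when both have stopped.
Minimum gap = 87.314 − 27.995 = 59.319 m.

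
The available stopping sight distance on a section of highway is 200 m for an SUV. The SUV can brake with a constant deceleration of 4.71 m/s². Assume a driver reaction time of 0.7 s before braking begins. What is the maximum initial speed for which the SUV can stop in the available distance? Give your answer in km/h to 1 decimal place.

Stopping distance: v·t_r + v²/(2a) = 200 with t_r = 0.7 s and a = 4.710 m/s².
So v² + 6.594 v − 1884.00 = 0.
Positive root: v = −a·t_r + √((a·t_r)² + 2a·d) = −3.297 + √(10.870 + 1884.00) = 40.2331 m/s.
40.2331 m/s × 3.6 = 144.839 km/h.

Maximum speed ≈ 144.8 km/h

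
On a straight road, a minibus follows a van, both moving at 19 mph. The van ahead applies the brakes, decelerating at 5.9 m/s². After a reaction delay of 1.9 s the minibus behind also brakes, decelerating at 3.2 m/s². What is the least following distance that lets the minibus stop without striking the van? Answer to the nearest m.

Minimum gap ≈ 21 m

19 mph × 0.44704 = 8.4938 m/s.
Leader travels v²/(2a_L) = 72.145 / 11.800 = 6.114 m before stopping.
Follower covers v·t_r = 8.4938 × 1.9 = 16.138 m while reacting, then v²/(2a_F) = 72.145 / 6.400 = 11.273 m while braking, for a total of 16.138 + 11.273 = 27.411 m.
Since a_F ≤ a_L and the follower starts braking later, the follower is never slower than the leader, so the closest approach is when both have stopped.
Minimum gap = 27.411 − 6.114 = 21.297 m.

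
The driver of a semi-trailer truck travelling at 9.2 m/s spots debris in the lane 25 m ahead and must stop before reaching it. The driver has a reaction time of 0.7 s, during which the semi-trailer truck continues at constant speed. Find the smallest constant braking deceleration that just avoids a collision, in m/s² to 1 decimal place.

Required deceleration ≈ 2.3 m/s²

Distance covered during reaction = 9.2000 × 0.7 = 6.440 m.
Distance available for braking: 25 − 6.440 = 18.560 m.
v² = 2a·d ⇒ a = v²/(2d) = 9.2000² / (2 × 18.560) = 84.640 / 37.120 = 2.2802 m/s².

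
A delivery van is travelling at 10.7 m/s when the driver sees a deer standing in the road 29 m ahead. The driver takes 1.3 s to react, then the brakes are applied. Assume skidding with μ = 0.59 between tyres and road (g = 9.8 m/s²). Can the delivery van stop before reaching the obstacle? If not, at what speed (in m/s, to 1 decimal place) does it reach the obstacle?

a = μg = 0.59 × 9.8 = 5.782 m/s².
Reaction distance = 10.7000 × 1.3 = 13.910 m.
Braking distance = v²/(2a) = 114.490 / 11.564 = 9.901 m.
Total stopping distance = 13.910 + 9.901 = 23.811 m, vs 29 m available — it stops with 29 − 23.811 = 5.189 m to spare.

Yes — it stops about 5.2 m short of the obstacle, so it never reaches it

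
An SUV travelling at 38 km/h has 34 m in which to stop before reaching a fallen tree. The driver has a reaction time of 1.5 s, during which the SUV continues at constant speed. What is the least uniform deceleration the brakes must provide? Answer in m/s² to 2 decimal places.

38 km/h ÷ 3.6 = 10.5556 m/s.
Distance covered during reaction = 10.5556 × 1.5 = 15.833 m.
Distance available for braking: 34 − 15.833 = 18.167 m.
v² = 2a·d ⇒ a = v²/(2d) = 10.5556² / (2 × 18.167) = 111.421 / 36.334 = 3.0666 m/s².

Required deceleration ≈ 3.07 m/s²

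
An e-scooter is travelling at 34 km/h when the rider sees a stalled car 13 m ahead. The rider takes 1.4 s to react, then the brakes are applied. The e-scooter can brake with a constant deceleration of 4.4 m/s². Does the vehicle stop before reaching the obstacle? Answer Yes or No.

No

34 km/h ÷ 3.6 = 9.4444 m/s.
Reaction distance = 9.4444 × 1.4 = 13.222 m.
Braking distance = v²/(2a) = 89.197 / 8.800 = 10.136 m.
Total stopping distance = 13.222 + 10.136 = 23.358 m, vs 13 m available — it cannot stop in time and overshoots by 23.358 − 13 = 10.358 m.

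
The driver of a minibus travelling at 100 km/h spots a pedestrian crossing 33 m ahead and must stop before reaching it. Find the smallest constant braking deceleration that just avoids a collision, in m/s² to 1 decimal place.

100 km/h ÷ 3.6 = 27.7778 m/s.
v² = 2a·d ⇒ a = v²/(2d) = 27.7778² / (2 × 33.000) = 771.606 / 66.000 = 11.6910 m/s².

Required deceleration ≈ 11.7 m/s²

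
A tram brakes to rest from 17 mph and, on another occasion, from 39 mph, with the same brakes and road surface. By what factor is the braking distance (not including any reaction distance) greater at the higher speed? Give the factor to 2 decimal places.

Braking distance d = v²/(2a), so with a fixed, d ∝ v².
Factor = (39/17)² = 2.2941² = 5.2629.

Factor ≈ 5.26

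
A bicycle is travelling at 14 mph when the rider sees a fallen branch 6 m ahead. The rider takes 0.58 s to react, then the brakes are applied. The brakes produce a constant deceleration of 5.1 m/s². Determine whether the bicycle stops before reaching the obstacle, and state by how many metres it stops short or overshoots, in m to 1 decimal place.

14 mph × 0.44704 = 6.2586 m/s.
Reaction distance = 6.2586 × 0.58 = 3.630 m.
Braking distance = v²/(2a) = 39.170 / 10.200 = 3.840 m.
Total stopping distance = 3.630 + 3.840 = 7.470 m, vs 6 m available — it cannot stop in time and overshoots by 7.470 − 6 = 1.470 m.

No — it overshoots by 1.5 m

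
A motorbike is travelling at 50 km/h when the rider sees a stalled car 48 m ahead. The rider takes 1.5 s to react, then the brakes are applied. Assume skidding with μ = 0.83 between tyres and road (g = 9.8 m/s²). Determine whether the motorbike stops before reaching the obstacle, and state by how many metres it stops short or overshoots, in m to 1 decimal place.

Yes — it stops 15.3 m short of the obstacle

50 km/h ÷ 3.6 = 13.8889 m/s.
a = μg = 0.83 × 9.8 = 8.134 m/s².
Reaction distance = 13.8889 × 1.5 = 20.833 m.
Braking distance = v²/(2a) = 192.902 / 16.268 = 11.858 m.
Total stopping distance = 20.833 + 11.858 = 32.691 m, vs 48 m available — it stops with 48 − 32.691 = 15.309 m to spare.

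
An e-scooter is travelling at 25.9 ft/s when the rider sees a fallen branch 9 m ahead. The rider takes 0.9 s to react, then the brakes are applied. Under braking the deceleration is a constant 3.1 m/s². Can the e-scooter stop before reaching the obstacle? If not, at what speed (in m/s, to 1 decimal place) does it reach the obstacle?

No — it strikes the obstacle at 7.1 m/s

25.9 ft/s × 0.3048 = 7.8943 m/s.
Reaction distance = 7.8943 × 0.9 = 7.105 m.
Braking distance needed to stop: v²/(2a) = 62.320 / 6.200 = 10.052 m, so total needed = 7.105 + 10.052 = 17.157 m > 9 m — it cannot stop.
Distance remaining when braking begins: 9 − 7.105 = 1.895 m.
v² = v₀² − 2a·d = 62.320 − 2 × 3.100 × 1.895 = 50.571 m²/s².
v = √50.571 = 7.111 m/s.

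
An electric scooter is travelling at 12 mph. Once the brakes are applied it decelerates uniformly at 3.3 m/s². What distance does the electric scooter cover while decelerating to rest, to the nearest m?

Braking distance ≈ 4 m

12 mph × 0.44704 = 5.3645 m/s.
Braking distance = v²/(2a) = 5.3645² / (2 × 3.300) = 28.778 / 6.600 = 4.360 m.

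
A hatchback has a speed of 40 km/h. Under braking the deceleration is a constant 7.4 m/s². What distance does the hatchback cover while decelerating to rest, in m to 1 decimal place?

40 km/h ÷ 3.6 = 11.1111 m/s.
Braking distance = v²/(2a) = 11.1111² / (2 × 7.400) = 123.457 / 14.800 = 8.342 m.

Braking distance ≈ 8.3 m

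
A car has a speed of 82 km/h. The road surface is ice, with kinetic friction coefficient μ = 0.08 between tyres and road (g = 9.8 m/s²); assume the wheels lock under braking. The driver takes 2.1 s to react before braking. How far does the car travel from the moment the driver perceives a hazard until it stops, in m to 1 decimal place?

82 km/h ÷ 3.6 = 22.7778 m/s.
a = μg = 0.08 × 9.8 = 0.784 m/s².
Reaction distance = v·t_r = 22.7778 × 2.1 = 47.833 m.
Braking distance = v²/(2a) = 22.7778² / (2 × 0.784) = 518.828 / 1.568 = 330.885 m.
Total = 47.833 + 330.885 = 378.718 m.

Total stopping distance ≈ 378.7 m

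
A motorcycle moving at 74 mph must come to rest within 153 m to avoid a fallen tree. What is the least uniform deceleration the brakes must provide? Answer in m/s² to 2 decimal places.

74 mph × 0.44704 = 33.0810 m/s.
v² = 2a·d ⇒ a = v²/(2d) = 33.0810² / (2 × 153.000) = 1094.353 / 306.000 = 3.5763 m/s².

Required deceleration ≈ 3.58 m/s²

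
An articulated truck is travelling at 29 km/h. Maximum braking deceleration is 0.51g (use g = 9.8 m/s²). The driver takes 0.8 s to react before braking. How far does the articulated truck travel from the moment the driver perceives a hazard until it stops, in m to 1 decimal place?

29 km/h ÷ 3.6 = 8.0556 m/s.
a = 0.51 × 9.8 = 4.998 m/s².
Reaction distance = v·t_r = 8.0556 × 0.8 = 6.444 m.
Braking distance = v²/(2a) = 8.0556² / (2 × 4.998) = 64.893 / 9.996 = 6.492 m.
Total = 6.444 + 6.492 = 12.936 m.

Total stopping distance ≈ 12.9 m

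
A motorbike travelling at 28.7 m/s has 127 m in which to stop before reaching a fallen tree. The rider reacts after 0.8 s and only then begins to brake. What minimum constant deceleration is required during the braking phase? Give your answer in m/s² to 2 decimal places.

Distance covered during reaction = 28.7000 × 0.8 = 22.960 m.
Distance available for braking: 127 − 22.960 = 104.040 m.
v² = 2a·d ⇒ a = v²/(2d) = 28.7000² / (2 × 104.040) = 823.690 / 208.080 = 3.9585 m/s².

Required deceleration ≈ 3.96 m/s²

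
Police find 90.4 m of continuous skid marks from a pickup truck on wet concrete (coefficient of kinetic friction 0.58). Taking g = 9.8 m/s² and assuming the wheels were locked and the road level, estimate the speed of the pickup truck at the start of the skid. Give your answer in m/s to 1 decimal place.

Initial speed ≈ 32.1 m/s

Deceleration a = μg = 0.58 × 9.8 = 5.684 m/s².
v = √(2a·d) = √(2 × 5.684 × 90.4) = √1027.667 = 32.0572 m/s.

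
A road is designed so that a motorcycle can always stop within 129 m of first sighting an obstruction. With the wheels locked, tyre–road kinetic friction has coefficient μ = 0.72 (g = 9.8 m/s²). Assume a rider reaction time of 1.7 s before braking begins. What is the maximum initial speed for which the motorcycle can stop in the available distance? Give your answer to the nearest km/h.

Maximum speed ≈ 116 km/h

a = μg = 0.72 × 9.8 = 7.056 m/s².
Stopping distance: v·t_r + v²/(2a) = 129 with t_r = 1.7 s and a = 7.056 m/s².
So v² + 23.990 v − 1820.45 = 0.
Positive root: v = −a·t_r + √((a·t_r)² + 2a·d) = −11.995 + √(143.880 + 1820.45) = 32.3258 m/s.
32.3258 m/s × 3.6 = 116.373 km/h.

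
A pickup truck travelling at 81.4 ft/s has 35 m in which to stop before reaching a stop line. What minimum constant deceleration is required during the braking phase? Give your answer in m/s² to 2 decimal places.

81.4 ft/s × 0.3048 = 24.8107 m/s.
v² = 2a·d ⇒ a = v²/(2d) = 24.8107² / (2 × 35.000) = 615.571 / 70.000 = 8.7939 m/s².

Required deceleration ≈ 8.79 m/s²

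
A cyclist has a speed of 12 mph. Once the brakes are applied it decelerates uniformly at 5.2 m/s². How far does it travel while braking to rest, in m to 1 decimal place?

12 mph × 0.44704 = 5.3645 m/s.
Braking distance = v²/(2a) = 5.3645² / (2 × 5.200) = 28.778 / 10.400 = 2.767 m.

Braking distance ≈ 2.8 m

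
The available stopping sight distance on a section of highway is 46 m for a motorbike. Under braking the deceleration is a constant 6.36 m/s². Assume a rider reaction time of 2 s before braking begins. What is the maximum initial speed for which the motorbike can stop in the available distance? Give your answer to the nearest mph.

Maximum speed ≈ 33 mph

Stopping distance: v·t_r + v²/(2a) = 46 with t_r = 2 s and a = 6.360 m/s².
So v² + 25.440 v − 585.12 = 0.
Positive root: v = −a·t_r + √((a·t_r)² + 2a·d) = −12.720 + √(161.798 + 585.12) = 14.6098 m/s.
14.6098 m/s ÷ 0.44704 = 32.681 mph.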